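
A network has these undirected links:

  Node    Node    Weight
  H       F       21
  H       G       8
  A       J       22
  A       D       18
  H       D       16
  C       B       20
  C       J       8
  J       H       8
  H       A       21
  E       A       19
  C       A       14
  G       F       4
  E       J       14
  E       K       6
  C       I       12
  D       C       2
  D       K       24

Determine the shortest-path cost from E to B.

42

Shortest distances from E:
E: 0
K: 6  (via E)
J: 14  (via E)
A: 19  (via E)
C: 22  (via J)
H: 22  (via J)
D: 24  (via C)
G: 30  (via H)
F: 34  (via G)
I: 34  (via C)
B: 42  (via C)
Shortest route: E–J–C–B = 42.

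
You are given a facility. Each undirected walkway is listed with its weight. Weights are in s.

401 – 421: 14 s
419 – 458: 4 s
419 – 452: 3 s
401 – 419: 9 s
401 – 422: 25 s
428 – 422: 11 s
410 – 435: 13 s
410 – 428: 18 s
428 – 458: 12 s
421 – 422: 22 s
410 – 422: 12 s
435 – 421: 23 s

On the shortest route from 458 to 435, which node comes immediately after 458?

428

Enumerating some paths:
458 - 428 - 410 - 435: 12+18+13 = 43
458 - 428 - 422 - 410 - 435: 12+11+12+13 = 48
Cheapest is 458 - 428 - 410 - 435 at 43 s.
So from 458 the first move is to 428.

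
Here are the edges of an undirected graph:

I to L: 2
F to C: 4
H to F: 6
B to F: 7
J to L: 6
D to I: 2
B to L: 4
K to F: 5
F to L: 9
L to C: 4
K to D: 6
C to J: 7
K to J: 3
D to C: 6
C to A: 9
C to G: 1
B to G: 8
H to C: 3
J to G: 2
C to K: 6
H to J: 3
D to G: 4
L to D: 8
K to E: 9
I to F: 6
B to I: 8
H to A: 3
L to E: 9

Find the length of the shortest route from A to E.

Candidate routes:
A–H–J–K–E: 3+3+3+9 = 18
A–H–C–L–E: 3+3+4+9 = 19
Cheapest is A–H–J–K–E at 18.

18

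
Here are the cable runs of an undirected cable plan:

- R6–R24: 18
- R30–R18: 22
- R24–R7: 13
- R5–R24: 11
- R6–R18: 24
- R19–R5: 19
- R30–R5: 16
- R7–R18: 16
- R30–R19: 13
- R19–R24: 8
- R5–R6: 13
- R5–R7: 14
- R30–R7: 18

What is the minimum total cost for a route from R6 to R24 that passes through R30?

Best R6 to R30: R6 → R5 → R30 costing 29
Best R30 to R24: R30 → R19 → R24 costing 21
Total via R30: 29 + 21 = 50.

50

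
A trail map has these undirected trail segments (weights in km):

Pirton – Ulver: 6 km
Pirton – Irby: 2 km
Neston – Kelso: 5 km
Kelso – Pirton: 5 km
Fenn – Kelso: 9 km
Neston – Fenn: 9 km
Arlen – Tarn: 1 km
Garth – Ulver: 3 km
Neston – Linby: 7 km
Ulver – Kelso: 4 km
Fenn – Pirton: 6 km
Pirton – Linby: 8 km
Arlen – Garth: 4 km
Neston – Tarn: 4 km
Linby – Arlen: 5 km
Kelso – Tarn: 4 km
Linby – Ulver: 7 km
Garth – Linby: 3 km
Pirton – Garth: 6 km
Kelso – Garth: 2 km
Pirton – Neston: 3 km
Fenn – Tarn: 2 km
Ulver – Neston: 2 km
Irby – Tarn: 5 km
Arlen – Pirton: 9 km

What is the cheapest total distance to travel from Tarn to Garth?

Candidate routes:
Tarn - Kelso - Garth: 4+2 = 6
Tarn - Arlen - Garth: 1+4 = 5
Tarn - Neston - Ulver - Garth: 4+2+3 = 9
Tarn - Arlen - Linby - Garth: 1+5+3 = 9
Cheapest is Tarn - Arlen - Garth at 5 km.

5 km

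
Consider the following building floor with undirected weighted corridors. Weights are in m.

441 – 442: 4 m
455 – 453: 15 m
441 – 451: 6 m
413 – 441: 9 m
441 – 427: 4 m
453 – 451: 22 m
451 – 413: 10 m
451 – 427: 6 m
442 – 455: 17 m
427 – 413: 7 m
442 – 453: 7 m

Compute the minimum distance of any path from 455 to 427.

Candidate routes:
455 - 453 - 442 - 441 - 427: 15+7+4+4 = 30
455 - 442 - 441 - 427: 17+4+4 = 25
455 - 442 - 441 - 451 - 427: 17+4+6+6 = 33
The minimum is 25 m via 455 - 442 - 441 - 427.

25 m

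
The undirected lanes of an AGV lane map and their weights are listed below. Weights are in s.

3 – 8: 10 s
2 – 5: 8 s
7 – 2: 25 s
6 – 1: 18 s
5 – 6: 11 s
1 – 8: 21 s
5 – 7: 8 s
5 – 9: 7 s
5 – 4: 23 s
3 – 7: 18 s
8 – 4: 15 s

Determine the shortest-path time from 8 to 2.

44 s

Settle nodes by increasing distance from 8:
8: 0
3: 10  (via 8)
4: 15  (via 8)
1: 21  (via 8)
7: 28  (via 3)
5: 36  (via 7)
6: 39  (via 1)
9: 43  (via 5)
2: 44  (via 5)
Shortest route: 8 → 3 → 7 → 5 → 2 = 44 s.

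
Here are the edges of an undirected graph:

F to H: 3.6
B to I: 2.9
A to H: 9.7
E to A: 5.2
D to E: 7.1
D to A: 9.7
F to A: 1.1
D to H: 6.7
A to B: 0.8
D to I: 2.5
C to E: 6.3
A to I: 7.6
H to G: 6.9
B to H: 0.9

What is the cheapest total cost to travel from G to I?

10.7

Enumerating some paths:
G - H - D - I: 6.9+6.7+2.5 = 16.1
G - H - B - I: 6.9+0.9+2.9 = 10.7
G - H - F - A - B - I: 6.9+3.6+1.1+0.8+2.9 = 15.3
G - H - B - A - I: 6.9+0.9+0.8+7.6 = 16.2
Cheapest is G - H - B - I at 10.7.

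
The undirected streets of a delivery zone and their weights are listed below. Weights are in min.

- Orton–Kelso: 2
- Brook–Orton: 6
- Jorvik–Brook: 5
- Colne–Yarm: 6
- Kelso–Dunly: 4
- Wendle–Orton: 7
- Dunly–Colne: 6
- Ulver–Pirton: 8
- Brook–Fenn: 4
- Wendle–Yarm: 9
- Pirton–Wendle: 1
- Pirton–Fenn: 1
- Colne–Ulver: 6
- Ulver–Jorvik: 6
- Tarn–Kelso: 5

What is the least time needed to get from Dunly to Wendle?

13 min

Candidate routes:
Dunly–Kelso–Orton–Wendle: 4+2+7 = 13
Dunly–Kelso–Orton–Brook–Fenn–Pirton–Wendle: 4+2+6+4+1+1 = 18
Cheapest is Dunly–Kelso–Orton–Wendle at 13 min.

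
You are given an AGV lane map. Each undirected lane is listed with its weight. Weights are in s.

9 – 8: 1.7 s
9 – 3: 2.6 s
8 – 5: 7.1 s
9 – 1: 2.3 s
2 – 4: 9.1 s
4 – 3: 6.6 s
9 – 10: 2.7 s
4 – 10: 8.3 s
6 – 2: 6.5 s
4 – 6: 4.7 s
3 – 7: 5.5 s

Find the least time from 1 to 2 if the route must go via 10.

22.4 s

Best 1 to 10: 1 → 9 → 10 costing 5
Shortest 10→2: 10 → 4 → 2 = 17.4
Total via 10: 5 + 17.4 = 22.4 s.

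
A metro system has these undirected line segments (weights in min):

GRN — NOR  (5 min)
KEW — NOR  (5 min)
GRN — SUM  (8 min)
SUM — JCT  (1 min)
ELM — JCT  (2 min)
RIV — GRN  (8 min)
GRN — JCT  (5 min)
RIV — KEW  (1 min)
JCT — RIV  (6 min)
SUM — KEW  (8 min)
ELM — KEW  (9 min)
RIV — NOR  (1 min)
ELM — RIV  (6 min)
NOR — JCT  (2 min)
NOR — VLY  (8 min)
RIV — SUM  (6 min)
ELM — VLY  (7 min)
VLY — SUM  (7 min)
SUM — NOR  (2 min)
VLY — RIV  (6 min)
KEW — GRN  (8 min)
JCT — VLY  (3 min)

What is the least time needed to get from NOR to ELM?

Shortest distances from NOR:
NOR: 0
RIV: 1  (via NOR)
SUM: 2  (via NOR)
KEW: 2  (via RIV)
JCT: 2  (via NOR)
ELM: 4  (via JCT)
Shortest route: NOR–JCT–ELM = 4 min.

4 min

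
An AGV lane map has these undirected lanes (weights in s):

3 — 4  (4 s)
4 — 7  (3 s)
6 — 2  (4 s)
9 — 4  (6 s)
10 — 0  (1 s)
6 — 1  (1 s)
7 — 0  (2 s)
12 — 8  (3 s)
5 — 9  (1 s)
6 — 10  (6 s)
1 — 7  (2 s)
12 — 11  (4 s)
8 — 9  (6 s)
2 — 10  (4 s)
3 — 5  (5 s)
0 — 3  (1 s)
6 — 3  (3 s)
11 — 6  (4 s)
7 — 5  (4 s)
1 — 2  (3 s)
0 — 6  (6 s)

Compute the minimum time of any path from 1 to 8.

Candidate routes:
1–7–5–9–8: 2+4+1+6 = 13
1–6–11–12–8: 1+4+4+3 = 12
The minimum is 12 s via 1–6–11–12–8.

12 s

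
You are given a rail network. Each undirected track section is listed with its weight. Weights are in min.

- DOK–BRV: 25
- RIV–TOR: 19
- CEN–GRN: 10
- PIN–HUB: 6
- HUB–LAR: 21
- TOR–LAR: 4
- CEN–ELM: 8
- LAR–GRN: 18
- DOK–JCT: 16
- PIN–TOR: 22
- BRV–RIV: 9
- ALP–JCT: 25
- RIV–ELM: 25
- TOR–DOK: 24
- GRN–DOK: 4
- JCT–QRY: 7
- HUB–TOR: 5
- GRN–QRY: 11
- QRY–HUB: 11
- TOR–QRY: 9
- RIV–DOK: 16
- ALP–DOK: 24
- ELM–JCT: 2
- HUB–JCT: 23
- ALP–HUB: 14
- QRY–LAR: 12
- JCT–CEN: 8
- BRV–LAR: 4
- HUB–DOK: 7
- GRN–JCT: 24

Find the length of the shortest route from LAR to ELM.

21 min

Candidate routes:
LAR–TOR–QRY–JCT–ELM: 4+9+7+2 = 22
LAR–QRY–JCT–ELM: 12+7+2 = 21
Cheapest is LAR–QRY–JCT–ELM at 21 min.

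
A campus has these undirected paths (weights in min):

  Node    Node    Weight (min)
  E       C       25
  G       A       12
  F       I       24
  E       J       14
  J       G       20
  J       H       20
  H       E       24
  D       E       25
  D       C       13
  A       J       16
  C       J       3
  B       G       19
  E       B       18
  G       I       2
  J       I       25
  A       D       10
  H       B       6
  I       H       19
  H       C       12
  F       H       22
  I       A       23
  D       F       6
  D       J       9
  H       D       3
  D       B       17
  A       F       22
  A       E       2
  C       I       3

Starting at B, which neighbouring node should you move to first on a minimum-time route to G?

G

Candidate routes:
B → G: 19 = 19
B → H → C → I → G: 6+12+3+2 = 23
Cheapest is B → G at 19 min.
So from B the first move is to G.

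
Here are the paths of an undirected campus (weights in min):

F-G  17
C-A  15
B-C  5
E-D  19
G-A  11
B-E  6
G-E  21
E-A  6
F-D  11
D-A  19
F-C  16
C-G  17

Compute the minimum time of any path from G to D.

Candidate routes:
G - F - D: 17+11 = 28
G - A - D: 11+19 = 30
The minimum is 28 min via G - F - D.

28 min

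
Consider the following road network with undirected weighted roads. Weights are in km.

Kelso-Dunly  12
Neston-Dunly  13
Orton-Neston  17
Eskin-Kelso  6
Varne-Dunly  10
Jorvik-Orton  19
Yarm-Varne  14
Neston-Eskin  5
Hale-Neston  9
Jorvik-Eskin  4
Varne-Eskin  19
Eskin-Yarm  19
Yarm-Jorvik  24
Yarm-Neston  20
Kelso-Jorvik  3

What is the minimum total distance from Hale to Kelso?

20 km

Compare a few routes:
Hale → Neston → Dunly → Kelso: 9+13+12 = 34
Hale → Neston → Orton → Jorvik → Kelso: 9+17+19+3 = 48
Hale → Neston → Eskin → Jorvik → Kelso: 9+5+4+3 = 21
Hale → Neston → Eskin → Kelso: 9+5+6 = 20
Cheapest is Hale → Neston → Eskin → Kelso at 20 km.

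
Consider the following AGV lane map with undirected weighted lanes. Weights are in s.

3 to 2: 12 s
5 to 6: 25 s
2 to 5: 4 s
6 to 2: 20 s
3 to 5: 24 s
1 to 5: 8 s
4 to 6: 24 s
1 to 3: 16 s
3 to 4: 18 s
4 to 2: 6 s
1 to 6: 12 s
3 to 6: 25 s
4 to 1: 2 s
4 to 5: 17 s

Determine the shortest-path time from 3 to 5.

16 s

Settle nodes by increasing distance from 3:
3: 0
2: 12  (via 3)
1: 16  (via 3)
5: 16  (via 2)
Shortest route: 3 → 2 → 5 = 16 s.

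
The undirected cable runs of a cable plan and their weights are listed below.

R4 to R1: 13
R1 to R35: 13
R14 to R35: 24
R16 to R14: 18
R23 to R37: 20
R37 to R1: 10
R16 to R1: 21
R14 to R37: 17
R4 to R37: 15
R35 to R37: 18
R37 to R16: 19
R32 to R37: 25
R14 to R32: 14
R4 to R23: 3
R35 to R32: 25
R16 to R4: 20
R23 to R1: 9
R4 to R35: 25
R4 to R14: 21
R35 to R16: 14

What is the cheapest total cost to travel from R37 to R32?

Settle nodes by increasing distance from R37:
R37: 0
R1: 10  (via R37)
R4: 15  (via R37)
R14: 17  (via R37)
R23: 18  (via R4)
R35: 18  (via R37)
R16: 19  (via R37)
R32: 25  (via R37)
Shortest route: R37 → R32 = 25.

25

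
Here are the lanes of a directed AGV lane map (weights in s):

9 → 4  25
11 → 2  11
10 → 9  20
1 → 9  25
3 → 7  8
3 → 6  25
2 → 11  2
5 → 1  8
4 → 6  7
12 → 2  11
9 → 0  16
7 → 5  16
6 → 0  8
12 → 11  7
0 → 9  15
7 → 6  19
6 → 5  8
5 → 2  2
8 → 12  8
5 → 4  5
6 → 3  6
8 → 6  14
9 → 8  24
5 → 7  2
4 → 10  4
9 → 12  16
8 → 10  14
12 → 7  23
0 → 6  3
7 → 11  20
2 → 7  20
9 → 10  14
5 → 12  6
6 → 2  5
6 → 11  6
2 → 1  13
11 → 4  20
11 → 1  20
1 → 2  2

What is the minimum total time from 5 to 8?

53 s

Candidate routes:
5 - 2 - 1 - 9 - 8: 2+13+25+24 = 64
5 - 4 - 6 - 0 - 9 - 8: 5+7+8+15+24 = 59
5 - 4 - 10 - 9 - 8: 5+4+20+24 = 53
5 - 1 - 9 - 8: 8+25+24 = 57
Cheapest is 5 - 4 - 10 - 9 - 8 at 53 s.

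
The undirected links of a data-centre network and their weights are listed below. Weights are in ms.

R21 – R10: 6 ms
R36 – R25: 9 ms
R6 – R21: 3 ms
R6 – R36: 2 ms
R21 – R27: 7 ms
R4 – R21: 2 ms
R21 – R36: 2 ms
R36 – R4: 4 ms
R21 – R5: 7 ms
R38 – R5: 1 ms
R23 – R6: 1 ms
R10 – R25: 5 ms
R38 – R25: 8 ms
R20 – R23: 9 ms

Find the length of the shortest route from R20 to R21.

13 ms

Enumerating some paths:
R20–R23–R6–R36–R25–R10–R21: 9+1+2+9+5+6 = 32
R20–R23–R6–R36–R21: 9+1+2+2 = 14
R20–R23–R6–R21: 9+1+3 = 13
R20–R23–R6–R36–R4–R21: 9+1+2+4+2 = 18
Cheapest is R20–R23–R6–R21 at 13 ms.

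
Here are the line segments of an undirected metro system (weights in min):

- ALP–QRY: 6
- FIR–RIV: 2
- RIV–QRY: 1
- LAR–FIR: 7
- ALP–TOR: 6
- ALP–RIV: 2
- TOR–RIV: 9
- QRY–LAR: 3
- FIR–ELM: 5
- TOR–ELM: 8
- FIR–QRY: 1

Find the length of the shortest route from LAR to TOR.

Running Dijkstra from LAR:
LAR: 0
QRY: 3  (via LAR)
FIR: 4  (via QRY)
RIV: 4  (via QRY)
ALP: 6  (via RIV)
ELM: 9  (via FIR)
TOR: 12  (via ALP)
Shortest route: LAR–QRY–RIV–ALP–TOR = 12 min.

12 min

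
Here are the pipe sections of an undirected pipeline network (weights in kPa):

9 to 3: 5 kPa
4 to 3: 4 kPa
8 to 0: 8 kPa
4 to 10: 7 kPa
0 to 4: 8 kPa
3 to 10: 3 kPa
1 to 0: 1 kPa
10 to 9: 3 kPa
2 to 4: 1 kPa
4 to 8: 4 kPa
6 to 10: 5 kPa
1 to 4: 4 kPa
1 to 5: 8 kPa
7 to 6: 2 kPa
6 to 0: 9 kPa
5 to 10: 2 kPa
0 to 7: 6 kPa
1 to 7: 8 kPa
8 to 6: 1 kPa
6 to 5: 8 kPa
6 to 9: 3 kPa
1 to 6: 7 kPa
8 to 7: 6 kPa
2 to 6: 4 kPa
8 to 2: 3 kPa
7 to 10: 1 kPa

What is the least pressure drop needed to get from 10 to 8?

Settle nodes by increasing distance from 10:
10: 0
7: 1  (via 10)
5: 2  (via 10)
3: 3  (via 10)
6: 3  (via 7)
9: 3  (via 10)
8: 4  (via 6)
Shortest route: 10 → 7 → 6 → 8 = 4 kPa.

4 kPa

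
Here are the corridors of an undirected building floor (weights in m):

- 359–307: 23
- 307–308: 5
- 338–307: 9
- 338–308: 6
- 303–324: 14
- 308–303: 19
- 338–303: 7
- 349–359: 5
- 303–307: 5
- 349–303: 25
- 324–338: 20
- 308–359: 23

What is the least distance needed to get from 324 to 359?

Candidate routes:
324 → 303 → 307 → 359: 14+5+23 = 42
324 → 303 → 349 → 359: 14+25+5 = 44
Cheapest is 324 → 303 → 307 → 359 at 42 m.

42 m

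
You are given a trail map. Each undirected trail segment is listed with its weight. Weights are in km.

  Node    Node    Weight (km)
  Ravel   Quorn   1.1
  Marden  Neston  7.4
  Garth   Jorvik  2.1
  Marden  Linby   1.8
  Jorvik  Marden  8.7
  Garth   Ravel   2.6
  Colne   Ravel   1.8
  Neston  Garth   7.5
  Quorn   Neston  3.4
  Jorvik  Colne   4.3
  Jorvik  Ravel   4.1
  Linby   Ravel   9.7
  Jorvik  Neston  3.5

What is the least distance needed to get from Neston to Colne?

Shortest distances from Neston:
Neston: 0
Quorn: 3.4  (via Neston)
Jorvik: 3.5  (via Neston)
Ravel: 4.5  (via Quorn)
Garth: 5.6  (via Jorvik)
Colne: 6.3  (via Ravel)
Shortest route: Neston → Quorn → Ravel → Colne = 6.3 km.

6.3 km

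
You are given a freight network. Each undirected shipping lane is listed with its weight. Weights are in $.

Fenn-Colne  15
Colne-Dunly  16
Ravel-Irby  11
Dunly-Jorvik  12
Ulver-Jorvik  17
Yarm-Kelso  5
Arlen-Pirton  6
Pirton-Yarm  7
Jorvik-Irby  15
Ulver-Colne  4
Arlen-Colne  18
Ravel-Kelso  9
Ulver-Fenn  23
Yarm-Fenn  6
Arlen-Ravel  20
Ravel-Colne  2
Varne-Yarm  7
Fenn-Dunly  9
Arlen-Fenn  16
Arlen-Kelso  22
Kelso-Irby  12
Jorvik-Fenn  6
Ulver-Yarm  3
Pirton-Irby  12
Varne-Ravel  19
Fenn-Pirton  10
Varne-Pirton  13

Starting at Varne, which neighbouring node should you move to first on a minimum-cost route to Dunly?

Yarm

Candidate routes:
Varne → Yarm → Fenn → Jorvik → Dunly: 7+6+6+12 = 31
Varne → Yarm → Fenn → Dunly: 7+6+9 = 22
Varne → Yarm → Ulver → Colne → Dunly: 7+3+4+16 = 30
Varne → Pirton → Fenn → Dunly: 13+10+9 = 32
The minimum is $22 via Varne → Yarm → Fenn → Dunly.
So from Varne the first move is to Yarm.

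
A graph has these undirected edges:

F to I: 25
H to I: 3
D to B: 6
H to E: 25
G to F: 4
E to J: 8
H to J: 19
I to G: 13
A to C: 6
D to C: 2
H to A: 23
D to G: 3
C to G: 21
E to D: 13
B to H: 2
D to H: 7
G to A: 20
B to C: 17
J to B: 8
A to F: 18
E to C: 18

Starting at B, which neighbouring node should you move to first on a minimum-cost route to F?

D

Candidate routes:
B → C → D → G → F: 17+2+3+4 = 26
B → H → I → G → F: 2+3+13+4 = 22
B → D → G → F: 6+3+4 = 13
B → H → D → G → F: 2+7+3+4 = 16
The minimum is 13 via B → D → G → F.
So from B the first move is to D.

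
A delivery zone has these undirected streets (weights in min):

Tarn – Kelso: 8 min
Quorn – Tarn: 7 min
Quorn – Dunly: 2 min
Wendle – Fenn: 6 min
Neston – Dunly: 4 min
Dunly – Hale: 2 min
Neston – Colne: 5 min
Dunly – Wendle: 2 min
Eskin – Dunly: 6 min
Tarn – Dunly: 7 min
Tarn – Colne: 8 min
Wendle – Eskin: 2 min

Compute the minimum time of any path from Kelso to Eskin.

19 min

Compare a few routes:
Kelso–Tarn–Dunly–Eskin: 8+7+6 = 21
Kelso–Tarn–Dunly–Wendle–Eskin: 8+7+2+2 = 19
Kelso–Tarn–Quorn–Dunly–Wendle–Eskin: 8+7+2+2+2 = 21
The minimum is 19 min via Kelso–Tarn–Dunly–Wendle–Eskin.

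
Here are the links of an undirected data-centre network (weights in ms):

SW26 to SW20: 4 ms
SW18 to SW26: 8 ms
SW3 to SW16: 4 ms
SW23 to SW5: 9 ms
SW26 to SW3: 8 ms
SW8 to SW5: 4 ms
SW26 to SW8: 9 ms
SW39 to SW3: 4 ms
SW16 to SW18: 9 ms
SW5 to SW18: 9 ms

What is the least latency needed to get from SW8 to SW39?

Enumerating some paths:
SW8 - SW5 - SW18 - SW16 - SW3 - SW39: 4+9+9+4+4 = 30
SW8 - SW26 - SW3 - SW39: 9+8+4 = 21
The minimum is 21 ms via SW8 - SW26 - SW3 - SW39.

21 ms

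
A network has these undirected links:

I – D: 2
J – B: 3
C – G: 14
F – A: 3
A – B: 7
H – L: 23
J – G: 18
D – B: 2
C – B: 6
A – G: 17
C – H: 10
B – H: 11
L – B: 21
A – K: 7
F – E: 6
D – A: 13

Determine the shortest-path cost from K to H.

25

Enumerating some paths:
K → A → D → B → H: 7+13+2+11 = 33
K → A → B → H: 7+7+11 = 25
K → A → B → C → H: 7+7+6+10 = 30
K → A → D → B → C → H: 7+13+2+6+10 = 38
The minimum is 25 via K → A → B → H.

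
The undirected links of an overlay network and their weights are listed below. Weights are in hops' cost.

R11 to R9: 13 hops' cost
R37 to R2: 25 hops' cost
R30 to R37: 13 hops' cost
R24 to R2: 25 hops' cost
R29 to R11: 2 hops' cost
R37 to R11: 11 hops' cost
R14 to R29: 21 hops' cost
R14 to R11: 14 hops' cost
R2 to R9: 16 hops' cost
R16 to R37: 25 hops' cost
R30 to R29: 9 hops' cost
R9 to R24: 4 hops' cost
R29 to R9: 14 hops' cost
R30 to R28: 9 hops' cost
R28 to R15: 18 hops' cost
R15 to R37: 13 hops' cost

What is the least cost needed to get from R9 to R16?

Settle nodes by increasing distance from R9:
R9: 0
R24: 4  (via R9)
R11: 13  (via R9)
R29: 14  (via R9)
R2: 16  (via R9)
R30: 23  (via R29)
R37: 24  (via R11)
R14: 27  (via R11)
R28: 32  (via R30)
R15: 37  (via R37)
R16: 49  (via R37)
Shortest route: R9 → R11 → R37 → R16 = 49 hops' cost.

49 hops' cost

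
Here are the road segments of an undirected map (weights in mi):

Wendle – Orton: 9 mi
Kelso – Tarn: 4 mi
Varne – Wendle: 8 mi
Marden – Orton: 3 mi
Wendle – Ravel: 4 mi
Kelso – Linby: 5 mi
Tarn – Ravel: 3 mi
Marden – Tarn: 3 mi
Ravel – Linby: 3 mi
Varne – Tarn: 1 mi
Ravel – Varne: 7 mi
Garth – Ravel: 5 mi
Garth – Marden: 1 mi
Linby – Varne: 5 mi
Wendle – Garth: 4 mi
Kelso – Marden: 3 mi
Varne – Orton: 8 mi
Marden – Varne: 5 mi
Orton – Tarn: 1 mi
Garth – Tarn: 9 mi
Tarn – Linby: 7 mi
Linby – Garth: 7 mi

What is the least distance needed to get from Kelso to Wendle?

Candidate routes:
Kelso–Linby–Ravel–Wendle: 5+3+4 = 12
Kelso–Marden–Garth–Wendle: 3+1+4 = 8
Kelso–Tarn–Ravel–Wendle: 4+3+4 = 11
Kelso–Tarn–Marden–Garth–Wendle: 4+3+1+4 = 12
The minimum is 8 mi via Kelso–Marden–Garth–Wendle.

8 mi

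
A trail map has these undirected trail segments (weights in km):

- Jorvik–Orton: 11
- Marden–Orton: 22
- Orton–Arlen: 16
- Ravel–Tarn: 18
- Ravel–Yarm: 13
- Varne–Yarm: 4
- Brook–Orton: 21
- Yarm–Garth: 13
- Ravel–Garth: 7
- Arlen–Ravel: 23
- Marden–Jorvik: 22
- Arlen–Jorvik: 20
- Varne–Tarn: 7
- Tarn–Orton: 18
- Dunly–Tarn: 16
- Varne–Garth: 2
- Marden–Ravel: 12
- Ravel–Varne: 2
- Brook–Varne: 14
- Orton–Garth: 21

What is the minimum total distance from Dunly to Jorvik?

Running Dijkstra from Dunly:
Dunly: 0
Tarn: 16  (via Dunly)
Varne: 23  (via Tarn)
Garth: 25  (via Varne)
Ravel: 25  (via Varne)
Yarm: 27  (via Varne)
Orton: 34  (via Tarn)
Marden: 37  (via Ravel)
Brook: 37  (via Varne)
Jorvik: 45  (via Orton)
Shortest route: Dunly–Tarn–Orton–Jorvik = 45 km.

45 km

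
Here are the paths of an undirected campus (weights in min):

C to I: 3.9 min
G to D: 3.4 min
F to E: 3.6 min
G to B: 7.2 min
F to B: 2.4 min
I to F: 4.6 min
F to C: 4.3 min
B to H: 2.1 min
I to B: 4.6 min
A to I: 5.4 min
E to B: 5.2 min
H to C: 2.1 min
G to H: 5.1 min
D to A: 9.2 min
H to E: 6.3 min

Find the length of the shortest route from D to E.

Shortest distances from D:
D: 0
G: 3.4  (via D)
H: 8.5  (via G)
A: 9.2  (via D)
B: 10.6  (via G)
C: 10.6  (via H)
F: 13  (via B)
I: 14.5  (via C)
E: 14.8  (via H)
Shortest route: D → G → H → E = 14.8 min.

14.8 min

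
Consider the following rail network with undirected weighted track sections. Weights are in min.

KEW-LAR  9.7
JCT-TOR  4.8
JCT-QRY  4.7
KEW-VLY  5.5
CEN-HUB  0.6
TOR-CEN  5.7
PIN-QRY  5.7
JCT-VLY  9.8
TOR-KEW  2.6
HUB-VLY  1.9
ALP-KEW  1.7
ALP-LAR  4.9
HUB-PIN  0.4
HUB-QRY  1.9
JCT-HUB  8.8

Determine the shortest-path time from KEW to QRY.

Enumerating some paths:
KEW–TOR–CEN–HUB–QRY: 2.6+5.7+0.6+1.9 = 10.8
KEW–VLY–HUB–QRY: 5.5+1.9+1.9 = 9.3
KEW–VLY–HUB–PIN–QRY: 5.5+1.9+0.4+5.7 = 13.5
KEW–TOR–JCT–QRY: 2.6+4.8+4.7 = 12.1
The minimum is 9.3 min via KEW–VLY–HUB–QRY.

9.3 min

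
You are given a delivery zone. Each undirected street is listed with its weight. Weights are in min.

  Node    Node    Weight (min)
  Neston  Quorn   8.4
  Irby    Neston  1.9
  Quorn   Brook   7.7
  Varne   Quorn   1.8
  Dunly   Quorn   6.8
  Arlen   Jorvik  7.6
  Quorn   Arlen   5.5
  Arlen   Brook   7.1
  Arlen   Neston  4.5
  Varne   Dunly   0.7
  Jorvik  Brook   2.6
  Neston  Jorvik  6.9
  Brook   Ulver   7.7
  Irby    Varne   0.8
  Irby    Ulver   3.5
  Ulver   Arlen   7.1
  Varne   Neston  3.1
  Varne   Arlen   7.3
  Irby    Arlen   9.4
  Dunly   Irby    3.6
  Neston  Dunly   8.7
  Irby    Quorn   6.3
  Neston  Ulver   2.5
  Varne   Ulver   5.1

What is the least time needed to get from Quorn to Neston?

4.5 min

Shortest distances from Quorn:
Quorn: 0
Varne: 1.8  (via Quorn)
Dunly: 2.5  (via Varne)
Irby: 2.6  (via Varne)
Neston: 4.5  (via Irby)
Shortest route: Quorn–Varne–Irby–Neston = 4.5 min.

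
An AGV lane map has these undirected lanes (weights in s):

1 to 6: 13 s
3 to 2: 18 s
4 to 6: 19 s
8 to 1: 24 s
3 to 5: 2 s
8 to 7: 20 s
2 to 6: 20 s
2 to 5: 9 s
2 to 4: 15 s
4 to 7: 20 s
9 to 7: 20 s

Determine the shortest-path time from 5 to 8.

Settle nodes by increasing distance from 5:
5: 0
3: 2  (via 5)
2: 9  (via 5)
4: 24  (via 2)
6: 29  (via 2)
1: 42  (via 6)
7: 44  (via 4)
8: 64  (via 7)
Shortest route: 5 → 2 → 4 → 7 → 8 = 64 s.

64 s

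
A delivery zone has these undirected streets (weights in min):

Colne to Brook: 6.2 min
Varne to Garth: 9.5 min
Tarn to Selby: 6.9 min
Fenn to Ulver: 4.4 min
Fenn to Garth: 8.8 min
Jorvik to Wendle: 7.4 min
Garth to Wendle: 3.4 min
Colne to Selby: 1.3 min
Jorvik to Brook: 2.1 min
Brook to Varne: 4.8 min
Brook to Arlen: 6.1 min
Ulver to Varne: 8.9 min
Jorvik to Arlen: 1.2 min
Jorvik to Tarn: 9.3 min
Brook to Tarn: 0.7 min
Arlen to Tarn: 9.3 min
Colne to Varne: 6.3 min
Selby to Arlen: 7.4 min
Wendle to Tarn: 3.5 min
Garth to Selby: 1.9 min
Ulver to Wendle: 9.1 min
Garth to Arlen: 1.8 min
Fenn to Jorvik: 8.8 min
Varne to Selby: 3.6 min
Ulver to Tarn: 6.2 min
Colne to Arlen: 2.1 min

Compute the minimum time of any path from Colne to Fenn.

12 min

Running Dijkstra from Colne:
Colne: 0
Selby: 1.3  (via Colne)
Arlen: 2.1  (via Colne)
Garth: 3.2  (via Selby)
Jorvik: 3.3  (via Arlen)
Varne: 4.9  (via Selby)
Brook: 5.4  (via Jorvik)
Tarn: 6.1  (via Brook)
Wendle: 6.6  (via Garth)
Fenn: 12  (via Garth)
Shortest route: Colne–Selby–Garth–Fenn = 12 min.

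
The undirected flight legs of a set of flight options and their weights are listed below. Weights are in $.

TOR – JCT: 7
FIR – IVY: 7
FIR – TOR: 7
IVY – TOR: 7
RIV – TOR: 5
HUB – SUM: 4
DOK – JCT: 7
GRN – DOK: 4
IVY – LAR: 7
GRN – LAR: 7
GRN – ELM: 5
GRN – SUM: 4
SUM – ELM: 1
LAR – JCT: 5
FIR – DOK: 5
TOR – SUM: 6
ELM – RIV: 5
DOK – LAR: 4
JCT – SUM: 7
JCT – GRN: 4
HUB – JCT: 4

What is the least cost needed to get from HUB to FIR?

Running Dijkstra from HUB:
HUB: 0
SUM: 4  (via HUB)
JCT: 4  (via HUB)
ELM: 5  (via SUM)
GRN: 8  (via SUM)
LAR: 9  (via JCT)
TOR: 10  (via SUM)
RIV: 10  (via ELM)
DOK: 11  (via JCT)
IVY: 16  (via LAR)
FIR: 16  (via DOK)
Shortest route: HUB → JCT → DOK → FIR = $16.

$16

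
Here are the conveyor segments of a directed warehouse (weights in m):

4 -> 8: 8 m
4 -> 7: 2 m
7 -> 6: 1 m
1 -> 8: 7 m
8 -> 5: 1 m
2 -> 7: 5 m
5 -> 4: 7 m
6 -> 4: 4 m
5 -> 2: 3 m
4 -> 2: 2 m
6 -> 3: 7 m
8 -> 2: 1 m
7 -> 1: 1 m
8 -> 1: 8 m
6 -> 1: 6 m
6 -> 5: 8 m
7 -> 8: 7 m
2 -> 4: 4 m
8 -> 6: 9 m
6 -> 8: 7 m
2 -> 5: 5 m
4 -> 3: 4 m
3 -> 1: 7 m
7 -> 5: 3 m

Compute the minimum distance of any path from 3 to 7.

Running Dijkstra from 3:
3: 0
1: 7  (via 3)
8: 14  (via 1)
2: 15  (via 8)
5: 15  (via 8)
4: 19  (via 2)
7: 20  (via 2)
Shortest route: 3–1–8–2–7 = 20 m.

20 m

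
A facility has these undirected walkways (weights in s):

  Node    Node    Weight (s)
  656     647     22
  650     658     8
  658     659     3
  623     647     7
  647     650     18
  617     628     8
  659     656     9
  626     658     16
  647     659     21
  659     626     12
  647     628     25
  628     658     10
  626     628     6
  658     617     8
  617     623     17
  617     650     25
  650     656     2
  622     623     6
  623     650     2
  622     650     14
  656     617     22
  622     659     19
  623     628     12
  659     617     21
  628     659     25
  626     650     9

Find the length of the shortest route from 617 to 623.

17 s

Enumerating some paths:
617 → 658 → 659 → 656 → 650 → 623: 8+3+9+2+2 = 24
617 → 628 → 623: 8+12 = 20
617 → 658 → 650 → 623: 8+8+2 = 18
617 → 623: 17 = 17
The minimum is 17 s via 617 → 623.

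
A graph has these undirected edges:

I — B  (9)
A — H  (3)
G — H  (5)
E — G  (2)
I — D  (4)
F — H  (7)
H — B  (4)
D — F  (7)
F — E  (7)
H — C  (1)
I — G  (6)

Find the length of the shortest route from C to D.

15

Enumerating some paths:
C → H → G → E → F → D: 1+5+2+7+7 = 22
C → H → B → I → D: 1+4+9+4 = 18
C → H → G → I → D: 1+5+6+4 = 16
C → H → F → D: 1+7+7 = 15
The minimum is 15 via C → H → F → D.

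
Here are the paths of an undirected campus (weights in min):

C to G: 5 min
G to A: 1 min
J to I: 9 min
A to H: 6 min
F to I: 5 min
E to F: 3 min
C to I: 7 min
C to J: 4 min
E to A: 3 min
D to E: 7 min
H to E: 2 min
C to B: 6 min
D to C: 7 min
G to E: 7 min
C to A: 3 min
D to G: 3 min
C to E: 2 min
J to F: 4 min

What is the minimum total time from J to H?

Enumerating some paths:
J–C–A–E–H: 4+3+3+2 = 12
J–C–E–H: 4+2+2 = 8
J–F–E–H: 4+3+2 = 9
The minimum is 8 min via J–C–E–H.

8 min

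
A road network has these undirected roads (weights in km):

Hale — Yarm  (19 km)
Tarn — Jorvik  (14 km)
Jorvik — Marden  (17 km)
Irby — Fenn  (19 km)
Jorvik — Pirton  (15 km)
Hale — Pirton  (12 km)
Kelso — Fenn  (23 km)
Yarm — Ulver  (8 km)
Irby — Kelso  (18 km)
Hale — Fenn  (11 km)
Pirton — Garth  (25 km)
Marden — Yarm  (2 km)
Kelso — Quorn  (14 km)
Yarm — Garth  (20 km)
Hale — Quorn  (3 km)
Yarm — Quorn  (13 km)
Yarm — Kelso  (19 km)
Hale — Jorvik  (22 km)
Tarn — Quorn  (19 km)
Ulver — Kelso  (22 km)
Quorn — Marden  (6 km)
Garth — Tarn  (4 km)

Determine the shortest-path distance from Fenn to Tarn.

33 km

Shortest distances from Fenn:
Fenn: 0
Hale: 11  (via Fenn)
Quorn: 14  (via Hale)
Irby: 19  (via Fenn)
Marden: 20  (via Quorn)
Yarm: 22  (via Marden)
Pirton: 23  (via Hale)
Kelso: 23  (via Fenn)
Ulver: 30  (via Yarm)
Tarn: 33  (via Quorn)
Shortest route: Fenn → Hale → Quorn → Tarn = 33 km.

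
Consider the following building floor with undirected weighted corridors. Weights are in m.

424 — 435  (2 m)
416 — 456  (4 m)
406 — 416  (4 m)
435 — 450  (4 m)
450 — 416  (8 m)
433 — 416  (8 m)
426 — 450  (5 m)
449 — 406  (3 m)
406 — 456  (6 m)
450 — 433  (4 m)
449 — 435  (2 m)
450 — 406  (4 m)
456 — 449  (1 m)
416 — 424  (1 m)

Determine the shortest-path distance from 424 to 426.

Enumerating some paths:
424 - 416 - 406 - 450 - 426: 1+4+4+5 = 14
424 - 435 - 450 - 426: 2+4+5 = 11
Cheapest is 424 - 435 - 450 - 426 at 11 m.

11 m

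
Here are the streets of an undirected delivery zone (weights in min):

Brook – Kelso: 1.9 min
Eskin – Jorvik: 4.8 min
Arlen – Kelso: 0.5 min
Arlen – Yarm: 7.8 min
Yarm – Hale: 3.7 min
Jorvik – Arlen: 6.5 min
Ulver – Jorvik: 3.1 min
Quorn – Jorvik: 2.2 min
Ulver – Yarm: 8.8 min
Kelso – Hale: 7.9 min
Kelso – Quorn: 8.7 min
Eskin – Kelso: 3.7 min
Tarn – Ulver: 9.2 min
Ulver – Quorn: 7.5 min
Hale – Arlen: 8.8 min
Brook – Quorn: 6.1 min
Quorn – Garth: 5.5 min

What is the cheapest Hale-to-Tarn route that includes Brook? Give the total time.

Shortest Hale→Brook: Hale–Kelso–Brook = 9.8
Shortest Brook→Tarn: Brook–Quorn–Jorvik–Ulver–Tarn = 20.6
Total via Brook: 9.8 + 20.6 = 30.4 min.

30.4 min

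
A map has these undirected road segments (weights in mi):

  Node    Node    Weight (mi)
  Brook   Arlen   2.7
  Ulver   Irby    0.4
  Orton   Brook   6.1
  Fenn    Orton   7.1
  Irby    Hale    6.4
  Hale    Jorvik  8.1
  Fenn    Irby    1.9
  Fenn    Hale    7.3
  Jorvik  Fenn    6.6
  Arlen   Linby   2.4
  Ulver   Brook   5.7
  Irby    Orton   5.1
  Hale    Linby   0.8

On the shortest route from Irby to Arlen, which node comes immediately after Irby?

Compare a few routes:
Irby → Ulver → Brook → Arlen: 0.4+5.7+2.7 = 8.8
Irby → Fenn → Hale → Linby → Arlen: 1.9+7.3+0.8+2.4 = 12.4
Irby → Hale → Linby → Arlen: 6.4+0.8+2.4 = 9.6
Cheapest is Irby → Ulver → Brook → Arlen at 8.8 mi.
So from Irby the first move is to Ulver.

Ulver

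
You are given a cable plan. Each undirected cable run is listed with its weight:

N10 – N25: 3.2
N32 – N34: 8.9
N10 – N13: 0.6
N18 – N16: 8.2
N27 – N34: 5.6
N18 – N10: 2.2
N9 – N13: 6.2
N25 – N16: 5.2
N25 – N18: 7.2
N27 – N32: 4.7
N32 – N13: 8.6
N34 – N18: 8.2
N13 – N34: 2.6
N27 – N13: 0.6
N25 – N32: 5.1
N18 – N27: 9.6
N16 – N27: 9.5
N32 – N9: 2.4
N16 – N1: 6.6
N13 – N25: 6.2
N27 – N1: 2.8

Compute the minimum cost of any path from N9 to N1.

Shortest distances from N9:
N9: 0
N32: 2.4  (via N9)
N13: 6.2  (via N9)
N10: 6.8  (via N13)
N27: 6.8  (via N13)
N25: 7.5  (via N32)
N34: 8.8  (via N13)
N18: 9  (via N10)
N1: 9.6  (via N27)
Shortest route: N9 → N13 → N27 → N1 = 9.6.

9.6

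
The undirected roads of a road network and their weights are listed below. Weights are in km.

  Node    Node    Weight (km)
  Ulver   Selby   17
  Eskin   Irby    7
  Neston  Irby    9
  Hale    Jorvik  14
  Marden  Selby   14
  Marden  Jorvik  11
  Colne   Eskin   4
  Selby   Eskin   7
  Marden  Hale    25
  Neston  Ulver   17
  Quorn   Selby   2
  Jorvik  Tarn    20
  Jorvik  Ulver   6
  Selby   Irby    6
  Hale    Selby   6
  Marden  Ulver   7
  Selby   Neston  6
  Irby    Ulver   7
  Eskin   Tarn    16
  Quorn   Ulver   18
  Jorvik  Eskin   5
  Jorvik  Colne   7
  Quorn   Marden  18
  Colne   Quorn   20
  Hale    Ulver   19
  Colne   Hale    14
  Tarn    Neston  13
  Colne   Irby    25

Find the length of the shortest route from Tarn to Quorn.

21 km

Settle nodes by increasing distance from Tarn:
Tarn: 0
Neston: 13  (via Tarn)
Eskin: 16  (via Tarn)
Selby: 19  (via Neston)
Jorvik: 20  (via Tarn)
Colne: 20  (via Eskin)
Quorn: 21  (via Selby)
Shortest route: Tarn → Neston → Selby → Quorn = 21 km.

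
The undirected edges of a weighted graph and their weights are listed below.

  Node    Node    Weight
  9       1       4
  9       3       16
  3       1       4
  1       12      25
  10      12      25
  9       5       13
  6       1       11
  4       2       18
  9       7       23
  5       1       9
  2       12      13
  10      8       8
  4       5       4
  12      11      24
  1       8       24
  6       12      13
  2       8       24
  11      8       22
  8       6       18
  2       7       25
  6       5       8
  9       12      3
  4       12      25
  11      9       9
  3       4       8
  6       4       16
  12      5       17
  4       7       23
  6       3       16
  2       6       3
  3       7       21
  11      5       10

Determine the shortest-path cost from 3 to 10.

36

Compare a few routes:
3–1–9–12–10: 4+4+3+25 = 36
3–6–8–10: 16+18+8 = 42
3–1–6–8–10: 4+11+18+8 = 41
The minimum is 36 via 3–1–9–12–10.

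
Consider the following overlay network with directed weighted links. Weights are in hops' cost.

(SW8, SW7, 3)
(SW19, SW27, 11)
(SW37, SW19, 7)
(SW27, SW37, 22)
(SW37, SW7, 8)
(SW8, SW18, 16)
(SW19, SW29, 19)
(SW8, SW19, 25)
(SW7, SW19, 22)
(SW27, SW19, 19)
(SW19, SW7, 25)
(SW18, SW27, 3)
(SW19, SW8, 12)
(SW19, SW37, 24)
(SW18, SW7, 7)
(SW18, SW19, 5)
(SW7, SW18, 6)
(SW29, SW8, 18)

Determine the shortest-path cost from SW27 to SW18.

Shortest distances from SW27:
SW27: 0
SW19: 19  (via SW27)
SW37: 22  (via SW27)
SW7: 30  (via SW37)
SW8: 31  (via SW19)
SW18: 36  (via SW7)
Shortest route: SW27–SW37–SW7–SW18 = 36 hops' cost.

36 hops' cost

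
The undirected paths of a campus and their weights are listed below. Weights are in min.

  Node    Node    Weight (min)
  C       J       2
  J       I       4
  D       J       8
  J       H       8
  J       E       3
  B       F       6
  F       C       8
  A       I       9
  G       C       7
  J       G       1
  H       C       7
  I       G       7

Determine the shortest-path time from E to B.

Compare a few routes:
E → J → G → C → F → B: 3+1+7+8+6 = 25
E → J → C → F → B: 3+2+8+6 = 19
The minimum is 19 min via E → J → C → F → B.

19 min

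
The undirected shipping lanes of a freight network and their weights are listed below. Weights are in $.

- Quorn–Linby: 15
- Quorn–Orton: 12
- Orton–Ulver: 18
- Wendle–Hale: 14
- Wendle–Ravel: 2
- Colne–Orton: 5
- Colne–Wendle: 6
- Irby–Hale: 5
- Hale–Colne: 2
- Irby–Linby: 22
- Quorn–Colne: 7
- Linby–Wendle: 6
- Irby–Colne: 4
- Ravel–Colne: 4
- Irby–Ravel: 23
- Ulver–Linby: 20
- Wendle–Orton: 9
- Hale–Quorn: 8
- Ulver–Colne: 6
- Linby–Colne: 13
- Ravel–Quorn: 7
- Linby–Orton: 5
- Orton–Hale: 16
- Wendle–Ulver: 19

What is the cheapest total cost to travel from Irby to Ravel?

Running Dijkstra from Irby:
Irby: 0
Colne: 4  (via Irby)
Hale: 5  (via Irby)
Ravel: 8  (via Colne)
Shortest route: Irby–Colne–Ravel = $8.

$8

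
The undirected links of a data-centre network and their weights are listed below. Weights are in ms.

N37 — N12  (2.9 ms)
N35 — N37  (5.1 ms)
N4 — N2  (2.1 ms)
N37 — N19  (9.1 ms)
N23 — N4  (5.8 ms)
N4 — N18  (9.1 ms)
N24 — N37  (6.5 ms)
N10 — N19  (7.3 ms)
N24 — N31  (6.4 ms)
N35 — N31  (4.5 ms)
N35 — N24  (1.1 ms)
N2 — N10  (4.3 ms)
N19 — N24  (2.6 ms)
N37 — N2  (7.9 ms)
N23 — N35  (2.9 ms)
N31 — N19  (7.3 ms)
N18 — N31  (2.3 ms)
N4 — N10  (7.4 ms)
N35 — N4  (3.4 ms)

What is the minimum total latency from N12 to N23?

Running Dijkstra from N12:
N12: 0
N37: 2.9  (via N12)
N35: 8  (via N37)
N24: 9.1  (via N35)
N2: 10.8  (via N37)
N23: 10.9  (via N35)
Shortest route: N12 → N37 → N35 → N23 = 10.9 ms.

10.9 ms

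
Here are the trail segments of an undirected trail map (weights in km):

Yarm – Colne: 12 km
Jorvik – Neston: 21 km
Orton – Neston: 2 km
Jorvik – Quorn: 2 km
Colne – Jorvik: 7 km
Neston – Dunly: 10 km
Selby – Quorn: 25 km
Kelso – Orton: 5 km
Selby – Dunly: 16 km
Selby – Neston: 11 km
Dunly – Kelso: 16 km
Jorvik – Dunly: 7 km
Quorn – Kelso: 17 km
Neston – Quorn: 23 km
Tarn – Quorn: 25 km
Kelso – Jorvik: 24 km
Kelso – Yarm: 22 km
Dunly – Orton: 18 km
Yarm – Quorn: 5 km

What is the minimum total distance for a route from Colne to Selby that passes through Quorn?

Shortest Colne→Quorn: Colne → Jorvik → Quorn = 9
Shortest Quorn→Selby: Quorn → Selby = 25
Total via Quorn: 9 + 25 = 34 km.

34 km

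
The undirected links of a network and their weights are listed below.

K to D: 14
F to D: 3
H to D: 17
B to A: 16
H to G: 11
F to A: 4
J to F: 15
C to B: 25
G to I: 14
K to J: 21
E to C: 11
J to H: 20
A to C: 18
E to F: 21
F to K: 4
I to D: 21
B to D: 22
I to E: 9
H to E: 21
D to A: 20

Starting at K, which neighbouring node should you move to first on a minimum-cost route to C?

Enumerating some paths:
K–F–E–C: 4+21+11 = 36
K–F–A–C: 4+4+18 = 26
K–D–F–A–C: 14+3+4+18 = 39
The minimum is 26 via K–F–A–C.
So from K the first move is to F.

F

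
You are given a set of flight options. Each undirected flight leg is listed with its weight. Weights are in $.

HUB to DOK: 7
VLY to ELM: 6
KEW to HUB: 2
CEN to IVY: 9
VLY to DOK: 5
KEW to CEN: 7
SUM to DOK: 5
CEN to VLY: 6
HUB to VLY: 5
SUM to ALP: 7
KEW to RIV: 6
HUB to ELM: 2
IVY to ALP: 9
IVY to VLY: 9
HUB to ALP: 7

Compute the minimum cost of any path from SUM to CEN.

Compare a few routes:
SUM–DOK–HUB–KEW–CEN: 5+7+2+7 = 21
SUM–DOK–VLY–CEN: 5+5+6 = 16
The minimum is $16 via SUM–DOK–VLY–CEN.

$16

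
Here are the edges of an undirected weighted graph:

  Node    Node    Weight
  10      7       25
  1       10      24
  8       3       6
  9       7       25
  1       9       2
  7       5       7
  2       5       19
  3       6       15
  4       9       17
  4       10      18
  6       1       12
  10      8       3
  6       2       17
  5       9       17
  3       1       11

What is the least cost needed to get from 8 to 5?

Candidate routes:
8 - 10 - 1 - 9 - 5: 3+24+2+17 = 46
8 - 3 - 1 - 9 - 7 - 5: 6+11+2+25+7 = 51
8 - 3 - 1 - 9 - 5: 6+11+2+17 = 36
8 - 10 - 7 - 5: 3+25+7 = 35
The minimum is 35 via 8 - 10 - 7 - 5.

35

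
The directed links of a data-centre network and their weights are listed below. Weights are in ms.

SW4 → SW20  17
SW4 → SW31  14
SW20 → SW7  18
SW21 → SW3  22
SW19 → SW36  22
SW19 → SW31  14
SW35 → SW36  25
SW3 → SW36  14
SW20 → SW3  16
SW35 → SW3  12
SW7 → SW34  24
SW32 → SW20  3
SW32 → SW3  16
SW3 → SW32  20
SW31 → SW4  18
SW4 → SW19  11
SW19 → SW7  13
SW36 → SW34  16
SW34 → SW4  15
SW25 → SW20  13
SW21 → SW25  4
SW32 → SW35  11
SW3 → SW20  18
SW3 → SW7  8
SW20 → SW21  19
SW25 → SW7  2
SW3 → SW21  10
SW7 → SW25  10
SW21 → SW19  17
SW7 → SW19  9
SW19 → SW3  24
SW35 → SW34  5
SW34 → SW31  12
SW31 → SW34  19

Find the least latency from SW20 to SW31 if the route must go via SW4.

Shortest SW20→SW4: SW20 → SW7 → SW34 → SW4 = 57
Shortest SW4→SW31: SW4 → SW31 = 14
Total via SW4: 57 + 14 = 71 ms.

71 ms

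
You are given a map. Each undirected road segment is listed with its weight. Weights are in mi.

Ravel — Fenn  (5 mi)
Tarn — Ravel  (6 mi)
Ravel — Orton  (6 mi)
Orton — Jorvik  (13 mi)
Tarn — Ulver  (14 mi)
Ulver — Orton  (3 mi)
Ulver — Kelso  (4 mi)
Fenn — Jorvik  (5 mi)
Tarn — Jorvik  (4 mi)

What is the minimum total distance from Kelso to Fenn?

Settle nodes by increasing distance from Kelso:
Kelso: 0
Ulver: 4  (via Kelso)
Orton: 7  (via Ulver)
Ravel: 13  (via Orton)
Fenn: 18  (via Ravel)
Shortest route: Kelso–Ulver–Orton–Ravel–Fenn = 18 mi.

18 mi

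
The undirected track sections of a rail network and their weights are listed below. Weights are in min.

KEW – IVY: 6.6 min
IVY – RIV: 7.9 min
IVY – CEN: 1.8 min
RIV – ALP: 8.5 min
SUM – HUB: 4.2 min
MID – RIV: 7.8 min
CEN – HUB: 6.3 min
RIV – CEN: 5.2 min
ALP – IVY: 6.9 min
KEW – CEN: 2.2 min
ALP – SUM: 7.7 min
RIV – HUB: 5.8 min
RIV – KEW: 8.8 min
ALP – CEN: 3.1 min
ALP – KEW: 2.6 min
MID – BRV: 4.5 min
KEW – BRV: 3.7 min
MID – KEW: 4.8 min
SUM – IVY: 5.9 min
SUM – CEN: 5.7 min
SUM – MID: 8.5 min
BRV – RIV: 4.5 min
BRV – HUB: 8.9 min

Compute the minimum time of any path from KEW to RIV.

Settle nodes by increasing distance from KEW:
KEW: 0
CEN: 2.2  (via KEW)
ALP: 2.6  (via KEW)
BRV: 3.7  (via KEW)
IVY: 4  (via CEN)
MID: 4.8  (via KEW)
RIV: 7.4  (via CEN)
Shortest route: KEW → CEN → RIV = 7.4 min.

7.4 min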